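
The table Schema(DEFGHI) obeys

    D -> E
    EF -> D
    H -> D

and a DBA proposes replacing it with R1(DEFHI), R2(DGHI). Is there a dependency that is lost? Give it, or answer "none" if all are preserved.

D → E lies within R1.
EF → D lies within R1.
H → D lies within R1.
Every dependency is enforceable on the fragments, so the decomposition is dependency-preserving.

none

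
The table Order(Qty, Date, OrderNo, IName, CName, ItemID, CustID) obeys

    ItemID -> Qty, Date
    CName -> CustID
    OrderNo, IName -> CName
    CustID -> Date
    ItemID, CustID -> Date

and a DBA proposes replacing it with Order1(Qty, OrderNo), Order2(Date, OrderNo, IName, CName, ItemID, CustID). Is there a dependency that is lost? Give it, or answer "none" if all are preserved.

ItemID -> Qty, Date

Check ItemID → Qty, Date: no single fragment contains all of {Qty, Date, ItemID}, and the restricted closure of {ItemID} across the fragments never reaches {Qty, Date}.
CName → CustID is preserved.
OrderNo, IName → CName is preserved.
CustID → Date is preserved.
ItemID, CustID → Date is preserved.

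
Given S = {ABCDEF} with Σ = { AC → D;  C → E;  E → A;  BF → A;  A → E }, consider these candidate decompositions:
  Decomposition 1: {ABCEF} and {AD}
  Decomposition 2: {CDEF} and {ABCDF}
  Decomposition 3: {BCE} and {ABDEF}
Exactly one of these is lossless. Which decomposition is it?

Decomposition 2

Decomposition 1: common = {A}, closure = {AE} → lossy.
Decomposition 2: common = {CDF}, closure = {ACDEF} → lossless.
Decomposition 3: common = {BE}, closure = {ABE} → lossy.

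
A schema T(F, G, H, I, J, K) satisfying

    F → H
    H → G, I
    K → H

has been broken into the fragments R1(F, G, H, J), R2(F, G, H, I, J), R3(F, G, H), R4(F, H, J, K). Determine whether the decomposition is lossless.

Yes

Chase test. Columns are F, G, H, I, J, K; row i has aⱼ where attribute j ∈ Ri, else bᵢⱼ.
Initial tableau (one row per fragment):
  row 1: a1 a2 a3 b14 a5 b16
  row 2: a1 a2 a3 a4 a5 b26
  row 3: a1 a2 a3 b34 b35 b36
  row 4: a1 b42 a3 b44 a5 a6
Rows 1 and 2 agree on H; apply H→G, I and equate their G, I entries.
Rows 1 and 3 agree on H; apply H→G, I and equate their G, I entries.
Rows 1 and 4 agree on H; apply H→G, I and equate their G, I entries.
Row 4 is now all distinguished symbols — the join is lossless.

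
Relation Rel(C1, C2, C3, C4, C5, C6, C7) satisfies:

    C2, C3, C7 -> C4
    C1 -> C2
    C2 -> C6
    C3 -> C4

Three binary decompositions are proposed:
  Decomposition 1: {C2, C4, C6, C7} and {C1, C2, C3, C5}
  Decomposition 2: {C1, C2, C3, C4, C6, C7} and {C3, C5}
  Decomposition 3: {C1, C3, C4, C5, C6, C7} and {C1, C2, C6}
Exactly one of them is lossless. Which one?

Decomposition 3

Decomposition 1: common = {C2}, closure = {C2, C6} → lossy.
Decomposition 2: common = {C3}, closure = {C3, C4} → lossy.
Decomposition 3: common = {C1, C6}, closure = {C1, C2, C6} → lossless.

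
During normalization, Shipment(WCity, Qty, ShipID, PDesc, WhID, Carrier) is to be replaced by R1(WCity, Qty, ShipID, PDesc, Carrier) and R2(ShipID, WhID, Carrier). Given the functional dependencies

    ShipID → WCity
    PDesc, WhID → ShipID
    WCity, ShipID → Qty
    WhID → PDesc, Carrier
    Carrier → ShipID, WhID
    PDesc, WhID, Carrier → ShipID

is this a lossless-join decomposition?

Common attributes: R1 ∩ R2 = {ShipID, Carrier}.
Closure of {ShipID, Carrier}: ShipID → WCity applies, adding WCity; WCity, ShipID → Qty applies, adding Qty; Carrier → ShipID, WhID applies, adding WhID; WhID → PDesc, Carrier applies, adding PDesc. So (ShipID, Carrier)⁺ = {WCity, Qty, ShipID, PDesc, WhID, Carrier}.
This closure contains every attribute of R1, so R1 ∩ R2 → R1. The join is lossless.

Yes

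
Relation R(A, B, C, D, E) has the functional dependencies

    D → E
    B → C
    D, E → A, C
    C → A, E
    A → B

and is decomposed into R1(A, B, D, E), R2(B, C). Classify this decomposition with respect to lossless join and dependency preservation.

Lossless test: (B)⁺ = {A, B, C, E}, which contains all of one fragment — lossless.
Dependency preservation: D, E → A, C; C → A, E are not contained in any single fragment, but the restricted closure of each left-hand side across the fragments still reaches the right-hand side; the remaining FDs each lie inside some fragment. All dependencies are preserved.

lossless and dependency-preserving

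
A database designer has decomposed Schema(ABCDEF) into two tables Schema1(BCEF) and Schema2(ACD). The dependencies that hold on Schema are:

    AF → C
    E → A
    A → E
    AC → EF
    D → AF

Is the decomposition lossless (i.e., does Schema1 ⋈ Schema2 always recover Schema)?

Common attributes: Schema1 ∩ Schema2 = {C}.
No dependency enlarges {C}, so (C)⁺ = {C}.
The closure contains neither all of Schema1 = {BCEF} nor all of Schema2 = {ACD}, so the common attributes are not a superkey of either fragment. The join is lossy.

No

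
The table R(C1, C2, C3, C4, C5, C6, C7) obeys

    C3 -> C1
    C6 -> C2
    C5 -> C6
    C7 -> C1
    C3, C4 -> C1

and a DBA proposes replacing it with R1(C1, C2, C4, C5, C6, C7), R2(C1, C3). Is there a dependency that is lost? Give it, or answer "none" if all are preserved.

none

C3 → C1 lies within R2.
C6 → C2 lies within R1.
C5 → C6 lies within R1.
C7 → C1 lies within R1.
C3, C4 → C1: restricted closure across fragments reaches C1.
Every dependency is enforceable on the fragments, so the decomposition is dependency-preserving.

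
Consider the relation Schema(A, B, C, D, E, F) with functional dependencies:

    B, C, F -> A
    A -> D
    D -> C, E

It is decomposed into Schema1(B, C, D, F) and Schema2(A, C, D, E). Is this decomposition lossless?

Common attributes: Schema1 ∩ Schema2 = {C, D}.
Closure of {C, D}: D → C, E applies, adding E. So (C, D)⁺ = {C, D, E}.
The closure contains neither all of Schema1 = {B, C, D, F} nor all of Schema2 = {A, C, D, E}, so the common attributes are not a superkey of either fragment. The join is lossy.

No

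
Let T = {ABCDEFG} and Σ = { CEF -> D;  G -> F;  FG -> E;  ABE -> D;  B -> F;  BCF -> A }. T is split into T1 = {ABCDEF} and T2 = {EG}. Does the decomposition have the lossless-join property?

No

Common attributes: T1 ∩ T2 = {E}.
No dependency enlarges {E}, so (E)⁺ = {E}.
The closure contains neither all of T1 = {ABCDEF} nor all of T2 = {EG}, so the common attributes are not a superkey of either fragment. The join is lossy.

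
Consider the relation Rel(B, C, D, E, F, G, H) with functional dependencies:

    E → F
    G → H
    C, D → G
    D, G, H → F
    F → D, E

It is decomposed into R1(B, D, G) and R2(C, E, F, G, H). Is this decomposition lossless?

Common attributes: R1 ∩ R2 = {G}.
Closure of {G}: G → H applies, adding H. So (G)⁺ = {G, H}.
The closure contains neither all of R1 = {B, D, G} nor all of R2 = {C, E, F, G, H}, so the common attributes are not a superkey of either fragment. The join is lossy.

No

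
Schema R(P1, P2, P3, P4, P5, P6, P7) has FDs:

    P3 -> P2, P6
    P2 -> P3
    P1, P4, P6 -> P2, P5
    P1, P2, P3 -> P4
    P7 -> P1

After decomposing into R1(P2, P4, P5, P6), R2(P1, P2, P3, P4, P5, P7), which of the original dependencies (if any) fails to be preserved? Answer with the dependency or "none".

Check P1, P4, P6 → P2, P5: no single fragment contains all of {P1, P2, P4, P5, P6}, and the restricted closure of {P1, P4, P6} across the fragments never reaches {P2, P5}.
P3 → P2, P6 is preserved.
P2 → P3 is preserved.
P1, P2, P3 → P4 is preserved.
P7 → P1 is preserved.

P1, P4, P6 -> P2, P5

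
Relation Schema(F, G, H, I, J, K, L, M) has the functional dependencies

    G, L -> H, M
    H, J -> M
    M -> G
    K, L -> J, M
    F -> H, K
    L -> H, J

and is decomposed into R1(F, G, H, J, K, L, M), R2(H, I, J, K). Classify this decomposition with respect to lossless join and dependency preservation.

Lossless test: (H, J, K)⁺ = {G, H, J, K, M}, which is a superkey of neither fragment — lossy.
Dependency preservation: every FD's attributes lie within a single fragment, so each can be enforced locally — preserved.

lossy but dependency-preserving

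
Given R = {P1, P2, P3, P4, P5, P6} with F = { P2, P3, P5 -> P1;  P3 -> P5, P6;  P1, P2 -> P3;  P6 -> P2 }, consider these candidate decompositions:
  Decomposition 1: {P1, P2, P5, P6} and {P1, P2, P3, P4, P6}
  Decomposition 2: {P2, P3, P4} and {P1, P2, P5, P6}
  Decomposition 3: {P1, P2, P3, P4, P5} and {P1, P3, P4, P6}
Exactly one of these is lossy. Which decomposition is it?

Decomposition 1: common = {P1, P2, P6}, closure = {P1, P2, P3, P5, P6} → lossless.
Decomposition 2: common = {P2}, closure = {P2} → lossy.
Decomposition 3: common = {P1, P3, P4}, closure = {P1, P2, P3, P4, P5, P6} → lossless.

Decomposition 2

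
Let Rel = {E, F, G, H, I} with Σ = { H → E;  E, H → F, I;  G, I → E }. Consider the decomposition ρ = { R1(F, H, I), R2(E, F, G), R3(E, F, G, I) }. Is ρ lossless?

No

Chase test. Columns are E, F, G, H, I; row i has aⱼ where attribute j ∈ Ri, else bᵢⱼ.
Initial tableau (one row per fragment):
  row 1: b11 a2 b13 a4 a5
  row 2: a1 a2 a3 b24 b25
  row 3: a1 a2 a3 b34 a5
No row becomes fully distinguished — the join is lossy.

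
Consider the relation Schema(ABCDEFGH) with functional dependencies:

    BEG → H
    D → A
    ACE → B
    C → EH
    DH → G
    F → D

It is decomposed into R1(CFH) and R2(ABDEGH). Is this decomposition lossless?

No

Common attributes: R1 ∩ R2 = {H}.
No dependency enlarges {H}, so (H)⁺ = {H}.
The closure contains neither all of R1 = {CFH} nor all of R2 = {ABDEGH}, so the common attributes are not a superkey of either fragment. The join is lossy.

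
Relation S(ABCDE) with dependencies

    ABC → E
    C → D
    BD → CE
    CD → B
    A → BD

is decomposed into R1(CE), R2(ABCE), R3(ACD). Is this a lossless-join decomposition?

Chase test. Columns are ABCDE; row i has aⱼ where attribute j ∈ Ri, else bᵢⱼ.
Initial tableau (one row per fragment):
  row 1: b11 b12 a3 b14 a5
  row 2: a1 a2 a3 b24 a5
  row 3: a1 b32 a3 a4 b35
Rows 1 and 2 agree on C; apply C→D and equate their D entries.
Rows 1 and 3 agree on C; apply C→D and equate their D entries.
Rows 1 and 2 agree on CD; apply CD→B and equate their B entries.
Rows 1 and 3 agree on CD; apply CD→B and equate their B entries.
Rows 2 and 3 agree on ABC; apply ABC→E and equate their E entries.
Row 2 is now all distinguished symbols — the join is lossless.

Yes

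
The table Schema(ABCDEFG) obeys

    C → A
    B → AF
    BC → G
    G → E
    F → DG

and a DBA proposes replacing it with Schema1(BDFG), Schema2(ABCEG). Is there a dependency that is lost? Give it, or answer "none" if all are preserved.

C → A lies within Schema2.
B → AF: restricted closure across fragments reaches AF.
BC → G lies within Schema2.
G → E lies within Schema2.
F → DG lies within Schema1.
Every dependency is enforceable on the fragments, so the decomposition is dependency-preserving.

none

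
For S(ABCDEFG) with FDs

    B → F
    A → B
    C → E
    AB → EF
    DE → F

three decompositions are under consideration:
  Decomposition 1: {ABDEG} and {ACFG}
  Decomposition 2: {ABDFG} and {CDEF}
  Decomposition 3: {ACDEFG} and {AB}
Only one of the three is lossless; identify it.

Decomposition 3

Decomposition 1: common = {AG}, closure = {ABEFG} → lossy.
Decomposition 2: common = {DF}, closure = {DF} → lossy.
Decomposition 3: common = {A}, closure = {ABEF} → lossless.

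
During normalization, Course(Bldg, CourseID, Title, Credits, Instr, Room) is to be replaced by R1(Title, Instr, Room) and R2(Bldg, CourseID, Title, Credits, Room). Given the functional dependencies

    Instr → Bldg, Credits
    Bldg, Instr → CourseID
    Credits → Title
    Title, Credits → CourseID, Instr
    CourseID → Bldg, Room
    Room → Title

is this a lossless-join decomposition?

No

Common attributes: R1 ∩ R2 = {Title, Room}.
No dependency enlarges {Title, Room}, so (Title, Room)⁺ = {Title, Room}.
The closure contains neither all of R1 = {Title, Instr, Room} nor all of R2 = {Bldg, CourseID, Title, Credits, Room}, so the common attributes are not a superkey of either fragment. The join is lossy.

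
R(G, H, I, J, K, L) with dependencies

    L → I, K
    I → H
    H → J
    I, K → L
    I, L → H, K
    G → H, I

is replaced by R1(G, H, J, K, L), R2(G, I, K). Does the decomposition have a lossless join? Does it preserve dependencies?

lossless but not dependency-preserving

Lossless test: (G, K)⁺ = {G, H, I, J, K, L}, which contains all of one fragment — lossless.
Dependency preservation: the restricted closure of {L} across the fragments never reaches {I, K}, so L → I, K cannot be enforced without a join — not preserved.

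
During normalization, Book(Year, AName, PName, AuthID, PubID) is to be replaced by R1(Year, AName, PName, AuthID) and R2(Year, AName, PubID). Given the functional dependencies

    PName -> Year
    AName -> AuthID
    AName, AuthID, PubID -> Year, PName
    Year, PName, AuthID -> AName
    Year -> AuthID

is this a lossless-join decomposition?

No

Common attributes: R1 ∩ R2 = {Year, AName}.
Closure of {Year, AName}: AName → AuthID applies, adding AuthID. So (Year, AName)⁺ = {Year, AName, AuthID}.
The closure contains neither all of R1 = {Year, AName, PName, AuthID} nor all of R2 = {Year, AName, PubID}, so the common attributes are not a superkey of either fragment. The join is lossy.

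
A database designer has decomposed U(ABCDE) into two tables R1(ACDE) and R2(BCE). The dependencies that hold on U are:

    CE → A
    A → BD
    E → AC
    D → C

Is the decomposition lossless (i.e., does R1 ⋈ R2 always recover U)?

Common attributes: R1 ∩ R2 = {CE}.
Closure of {CE}: CE → A applies, adding A; A → BD applies, adding BD. So (CE)⁺ = {ABCDE}.
This closure contains every attribute of R1, so R1 ∩ R2 → R1. The join is lossless.

Yes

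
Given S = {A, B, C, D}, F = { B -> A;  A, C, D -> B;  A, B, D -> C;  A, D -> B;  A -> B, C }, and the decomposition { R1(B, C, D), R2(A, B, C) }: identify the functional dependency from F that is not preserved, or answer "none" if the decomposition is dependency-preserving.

B → A lies within R2.
A, C, D → B: restricted closure across fragments reaches B.
A, B, D → C: restricted closure across fragments reaches C.
A, D → B: restricted closure across fragments reaches B.
A → B, C lies within R2.
Every dependency is enforceable on the fragments, so the decomposition is dependency-preserving.

none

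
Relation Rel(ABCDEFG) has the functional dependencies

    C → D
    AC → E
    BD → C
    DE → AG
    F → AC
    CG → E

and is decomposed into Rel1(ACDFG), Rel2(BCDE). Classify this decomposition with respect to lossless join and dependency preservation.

Lossless test: (CD)⁺ = {CD}, which is a superkey of neither fragment — lossy.
Dependency preservation: the restricted closure of {AC} across the fragments never reaches {E}, so AC → E cannot be enforced without a join — not preserved.

lossy and not dependency-preserving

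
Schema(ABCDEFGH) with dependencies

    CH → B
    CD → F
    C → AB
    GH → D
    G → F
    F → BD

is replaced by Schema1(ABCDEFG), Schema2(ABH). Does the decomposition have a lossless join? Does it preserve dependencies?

Lossless test: (AB)⁺ = {AB}, which is a superkey of neither fragment — lossy.
Dependency preservation: CH → B; GH → D are not contained in any single fragment, but the restricted closure of each left-hand side across the fragments still reaches the right-hand side; the remaining FDs each lie inside some fragment. All dependencies are preserved.

lossy but dependency-preserving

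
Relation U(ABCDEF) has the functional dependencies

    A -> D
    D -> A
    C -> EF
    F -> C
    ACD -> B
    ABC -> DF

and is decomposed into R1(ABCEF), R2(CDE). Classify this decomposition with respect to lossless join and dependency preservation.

lossy and not dependency-preserving

Lossless test: (CE)⁺ = {CEF}, which is a superkey of neither fragment — lossy.
Dependency preservation: the restricted closure of {A} across the fragments never reaches {D}, so A → D cannot be enforced without a join — not preserved.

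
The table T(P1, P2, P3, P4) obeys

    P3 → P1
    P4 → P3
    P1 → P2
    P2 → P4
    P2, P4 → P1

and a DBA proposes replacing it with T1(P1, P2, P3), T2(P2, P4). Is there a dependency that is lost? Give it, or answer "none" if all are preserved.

none

P3 → P1 lies within T1.
P4 → P3: restricted closure across fragments reaches P3.
P1 → P2 lies within T1.
P2 → P4 lies within T2.
P2, P4 → P1: restricted closure across fragments reaches P1.
Every dependency is enforceable on the fragments, so the decomposition is dependency-preserving.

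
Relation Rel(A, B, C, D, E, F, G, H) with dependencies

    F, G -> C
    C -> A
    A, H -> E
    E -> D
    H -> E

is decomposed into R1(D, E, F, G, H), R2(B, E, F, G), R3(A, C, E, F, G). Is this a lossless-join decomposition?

No

Chase test. Columns are A, B, C, D, E, F, G, H; row i has aⱼ where attribute j ∈ Ri, else bᵢⱼ.
Initial tableau (one row per fragment):
  row 1: b11 b12 b13 a4 a5 a6 a7 a8
  row 2: b21 a2 b23 b24 a5 a6 a7 b28
  row 3: a1 b32 a3 b34 a5 a6 a7 b38
Rows 1 and 2 agree on F, G; apply F, G→C and equate their C entries.
Rows 1 and 3 agree on F, G; apply F, G→C and equate their C entries.
Rows 1 and 2 agree on C; apply C→A and equate their A entries.
Rows 1 and 3 agree on C; apply C→A and equate their A entries.
Rows 1 and 2 agree on E; apply E→D and equate their D entries.
Rows 1 and 3 agree on E; apply E→D and equate their D entries.
No row becomes fully distinguished — the join is lossy.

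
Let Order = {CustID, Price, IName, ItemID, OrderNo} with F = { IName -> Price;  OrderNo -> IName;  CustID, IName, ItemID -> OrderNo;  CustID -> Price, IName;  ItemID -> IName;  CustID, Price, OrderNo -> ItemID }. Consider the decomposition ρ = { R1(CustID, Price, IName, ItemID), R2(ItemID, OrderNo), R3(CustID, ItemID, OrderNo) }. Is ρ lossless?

Yes

Chase test. Columns are CustID, Price, IName, ItemID, OrderNo; row i has aⱼ where attribute j ∈ Ri, else bᵢⱼ.
Initial tableau (one row per fragment):
  row 1: a1 a2 a3 a4 b15
  row 2: b21 b22 b23 a4 a5
  row 3: a1 b32 b33 a4 a5
Rows 2 and 3 agree on OrderNo; apply OrderNo→IName and equate their IName entries.
Rows 1 and 3 agree on CustID; apply CustID→Price, IName and equate their Price, IName entries.
Rows 1 and 2 agree on IName; apply IName→Price and equate their Price entries.
Rows 1 and 3 agree on CustID, IName, ItemID; apply CustID, IName, ItemID→OrderNo and equate their OrderNo entries.
Row 1 is now all distinguished symbols — the join is lossless.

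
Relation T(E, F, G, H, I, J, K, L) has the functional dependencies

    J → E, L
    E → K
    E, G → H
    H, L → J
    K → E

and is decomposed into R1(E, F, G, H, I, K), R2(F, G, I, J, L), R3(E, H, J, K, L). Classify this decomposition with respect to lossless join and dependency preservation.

lossless and dependency-preserving

Lossless test (chase): Rows 2 and 3 agree on J; apply J→E, L and equate their E, L entries. Rows 1 and 2 agree on E; apply E→K and equate their K entries. Rows 1 and 2 agree on E, G; apply E, G→H and equate their H entries. Row 2 is now all distinguished symbols — the join is lossless.
Dependency preservation: every FD's attributes lie within a single fragment, so each can be enforced locally — preserved.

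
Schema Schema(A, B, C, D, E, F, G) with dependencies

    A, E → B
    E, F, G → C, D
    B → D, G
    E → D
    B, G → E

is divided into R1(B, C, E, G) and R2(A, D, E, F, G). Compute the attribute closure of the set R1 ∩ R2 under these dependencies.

D, E, G

R1 ∩ R2 = {E, G}.
E → D applies, adding D
Closure: {D, E, G}.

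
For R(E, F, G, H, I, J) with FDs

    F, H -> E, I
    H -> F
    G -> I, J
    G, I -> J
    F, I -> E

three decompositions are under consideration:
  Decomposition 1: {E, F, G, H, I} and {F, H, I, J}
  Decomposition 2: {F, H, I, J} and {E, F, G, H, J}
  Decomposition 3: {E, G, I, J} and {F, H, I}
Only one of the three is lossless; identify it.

Decomposition 2

Decomposition 1: common = {F, H, I}, closure = {E, F, H, I} → lossy.
Decomposition 2: common = {F, H, J}, closure = {E, F, H, I, J} → lossless.
Decomposition 3: common = {I}, closure = {I} → lossy.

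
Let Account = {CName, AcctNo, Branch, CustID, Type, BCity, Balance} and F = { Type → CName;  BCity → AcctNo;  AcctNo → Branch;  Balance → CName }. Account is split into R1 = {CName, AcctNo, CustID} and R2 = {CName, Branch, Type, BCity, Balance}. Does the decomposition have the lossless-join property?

Common attributes: R1 ∩ R2 = {CName}.
No dependency enlarges {CName}, so (CName)⁺ = {CName}.
The closure contains neither all of R1 = {CName, AcctNo, CustID} nor all of R2 = {CName, Branch, Type, BCity, Balance}, so the common attributes are not a superkey of either fragment. The join is lossy.

No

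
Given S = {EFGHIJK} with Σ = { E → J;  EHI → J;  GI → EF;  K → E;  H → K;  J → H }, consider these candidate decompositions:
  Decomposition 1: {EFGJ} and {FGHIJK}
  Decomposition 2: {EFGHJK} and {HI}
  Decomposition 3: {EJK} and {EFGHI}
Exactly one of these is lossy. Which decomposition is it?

Decomposition 1: common = {FGJ}, closure = {EFGHJK} → lossless.
Decomposition 2: common = {H}, closure = {EHJK} → lossy.
Decomposition 3: common = {E}, closure = {EHJK} → lossless.

Decomposition 2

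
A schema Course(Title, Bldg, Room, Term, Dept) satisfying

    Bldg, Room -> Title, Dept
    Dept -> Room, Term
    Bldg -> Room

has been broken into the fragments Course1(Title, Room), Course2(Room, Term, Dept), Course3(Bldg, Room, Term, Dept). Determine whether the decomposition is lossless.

No

Chase test. Columns are Title, Bldg, Room, Term, Dept; row i has aⱼ where attribute j ∈ Coursei, else bᵢⱼ.
Initial tableau (one row per fragment):
  row 1: a1 b12 a3 b14 b15
  row 2: b21 b22 a3 a4 a5
  row 3: b31 a2 a3 a4 a5
No row becomes fully distinguished — the join is lossy.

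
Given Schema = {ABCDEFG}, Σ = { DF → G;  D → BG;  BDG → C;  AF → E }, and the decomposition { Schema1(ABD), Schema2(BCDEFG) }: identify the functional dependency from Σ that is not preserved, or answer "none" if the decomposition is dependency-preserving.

AF → E

Check AF → E: no single fragment contains all of {AEF}, and the restricted closure of {AF} across the fragments never reaches {E}.
DF → G is preserved.
D → BG is preserved.
BDG → C is preserved.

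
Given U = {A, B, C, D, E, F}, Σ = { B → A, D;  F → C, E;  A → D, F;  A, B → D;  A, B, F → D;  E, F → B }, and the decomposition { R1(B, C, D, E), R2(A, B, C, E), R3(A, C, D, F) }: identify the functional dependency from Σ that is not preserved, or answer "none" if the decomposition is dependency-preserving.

B → A, D: restricted closure across fragments reaches A, D.
F → C, E: restricted closure across fragments reaches C, E.
A → D, F lies within R3.
A, B → D: restricted closure across fragments reaches D.
A, B, F → D: restricted closure across fragments reaches D.
E, F → B: restricted closure across fragments reaches B.
Every dependency is enforceable on the fragments, so the decomposition is dependency-preserving.

none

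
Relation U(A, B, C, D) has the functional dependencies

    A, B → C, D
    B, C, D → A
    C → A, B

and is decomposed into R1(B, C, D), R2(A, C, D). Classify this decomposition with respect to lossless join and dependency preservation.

Lossless test: (C, D)⁺ = {A, B, C, D}, which contains all of one fragment — lossless.
Dependency preservation: the restricted closure of {A, B} across the fragments never reaches {C, D}, so A, B → C, D cannot be enforced without a join — not preserved.

lossless but not dependency-preserving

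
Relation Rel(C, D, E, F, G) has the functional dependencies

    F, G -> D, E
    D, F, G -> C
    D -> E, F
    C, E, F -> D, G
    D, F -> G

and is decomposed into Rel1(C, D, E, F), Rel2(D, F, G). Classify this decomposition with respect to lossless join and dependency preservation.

lossless and dependency-preserving

Lossless test: (D, F)⁺ = {C, D, E, F, G}, which contains all of one fragment — lossless.
Dependency preservation: F, G → D, E; D, F, G → C; C, E, F → D, G are not contained in any single fragment, but the restricted closure of each left-hand side across the fragments still reaches the right-hand side; the remaining FDs each lie inside some fragment. All dependencies are preserved.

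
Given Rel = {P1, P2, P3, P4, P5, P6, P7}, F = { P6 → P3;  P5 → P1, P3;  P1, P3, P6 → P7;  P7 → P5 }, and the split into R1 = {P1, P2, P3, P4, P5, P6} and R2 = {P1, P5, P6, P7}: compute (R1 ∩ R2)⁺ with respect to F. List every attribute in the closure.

P1, P3, P5, P6, P7

R1 ∩ R2 = {P1, P5, P6}.
P6 → P3 applies, adding P3
P1, P3, P6 → P7 applies, adding P7
Closure: {P1, P3, P5, P6, P7}.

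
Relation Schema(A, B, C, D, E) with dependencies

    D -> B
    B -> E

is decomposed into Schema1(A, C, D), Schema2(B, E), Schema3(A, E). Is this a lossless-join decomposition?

No

Chase test. Columns are A, B, C, D, E; row i has aⱼ where attribute j ∈ Schemai, else bᵢⱼ.
Initial tableau (one row per fragment):
  row 1: a1 b12 a3 a4 b15
  row 2: b21 a2 b23 b24 a5
  row 3: a1 b32 b33 b34 a5
No row becomes fully distinguished — the join is lossy.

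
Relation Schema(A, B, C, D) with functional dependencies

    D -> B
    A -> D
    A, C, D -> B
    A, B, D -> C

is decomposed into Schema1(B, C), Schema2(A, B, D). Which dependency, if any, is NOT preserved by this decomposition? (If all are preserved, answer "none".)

A, B, D -> C

Check A, B, D → C: no single fragment contains all of {A, B, C, D}, and the restricted closure of {A, B, D} across the fragments never reaches {C}.
D → B is preserved.
A → D is preserved.
A, C, D → B is preserved.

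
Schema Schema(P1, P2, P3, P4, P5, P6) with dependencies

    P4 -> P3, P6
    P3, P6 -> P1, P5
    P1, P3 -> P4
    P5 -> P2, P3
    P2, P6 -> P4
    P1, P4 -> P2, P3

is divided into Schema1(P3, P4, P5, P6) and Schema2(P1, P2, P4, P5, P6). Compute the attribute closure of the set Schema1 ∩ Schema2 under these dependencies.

Schema1 ∩ Schema2 = {P4, P5, P6}.
P4 → P3, P6 applies, adding P3
P3, P6 → P1, P5 applies, adding P1
P5 → P2, P3 applies, adding P2
Closure: {P1, P2, P3, P4, P5, P6}.

P1, P2, P3, P4, P5, P6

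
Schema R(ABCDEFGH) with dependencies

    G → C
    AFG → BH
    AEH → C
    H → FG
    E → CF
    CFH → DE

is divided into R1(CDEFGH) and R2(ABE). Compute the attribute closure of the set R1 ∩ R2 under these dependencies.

R1 ∩ R2 = {E}.
E → CF applies, adding CF
Closure: {CEF}.

CEF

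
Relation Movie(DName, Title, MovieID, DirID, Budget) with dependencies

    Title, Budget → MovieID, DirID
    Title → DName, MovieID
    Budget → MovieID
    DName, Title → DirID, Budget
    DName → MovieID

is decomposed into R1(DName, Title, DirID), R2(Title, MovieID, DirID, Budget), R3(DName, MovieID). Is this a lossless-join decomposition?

Chase test. Columns are DName, Title, MovieID, DirID, Budget; row i has aⱼ where attribute j ∈ Ri, else bᵢⱼ.
Initial tableau (one row per fragment):
  row 1: a1 a2 b13 a4 b15
  row 2: b21 a2 a3 a4 a5
  row 3: a1 b32 a3 b34 b35
Rows 1 and 2 agree on Title; apply Title→DName, MovieID and equate their DName, MovieID entries.
Rows 1 and 2 agree on DName, Title; apply DName, Title→DirID, Budget and equate their DirID, Budget entries.
Row 1 is now all distinguished symbols — the join is lossless.

Yes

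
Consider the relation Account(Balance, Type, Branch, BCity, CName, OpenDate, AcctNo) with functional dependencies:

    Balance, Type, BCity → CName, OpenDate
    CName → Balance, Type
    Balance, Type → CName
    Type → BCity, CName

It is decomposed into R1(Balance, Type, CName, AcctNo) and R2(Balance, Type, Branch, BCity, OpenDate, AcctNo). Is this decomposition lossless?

Common attributes: R1 ∩ R2 = {Balance, Type, AcctNo}.
Closure of {Balance, Type, AcctNo}: Balance, Type → CName applies, adding CName; Type → BCity, CName applies, adding BCity; Balance, Type, BCity → CName, OpenDate applies, adding OpenDate. So (Balance, Type, AcctNo)⁺ = {Balance, Type, BCity, CName, OpenDate, AcctNo}.
This closure contains every attribute of R1, so R1 ∩ R2 → R1. The join is lossless.

Yes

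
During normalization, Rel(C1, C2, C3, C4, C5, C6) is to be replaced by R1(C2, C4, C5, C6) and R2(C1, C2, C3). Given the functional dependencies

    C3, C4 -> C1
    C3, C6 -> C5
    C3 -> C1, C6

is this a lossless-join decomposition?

Common attributes: R1 ∩ R2 = {C2}.
No dependency enlarges {C2}, so (C2)⁺ = {C2}.
The closure contains neither all of R1 = {C2, C4, C5, C6} nor all of R2 = {C1, C2, C3}, so the common attributes are not a superkey of either fragment. The join is lossy.

No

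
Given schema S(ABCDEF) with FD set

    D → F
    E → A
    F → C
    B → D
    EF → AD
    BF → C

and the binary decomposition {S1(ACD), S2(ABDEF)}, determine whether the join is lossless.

Yes

Common attributes: S1 ∩ S2 = {AD}.
Closure of {AD}: D → F applies, adding F; F → C applies, adding C. So (AD)⁺ = {ACDF}.
This closure contains every attribute of S1, so S1 ∩ S2 → S1. The join is lossless.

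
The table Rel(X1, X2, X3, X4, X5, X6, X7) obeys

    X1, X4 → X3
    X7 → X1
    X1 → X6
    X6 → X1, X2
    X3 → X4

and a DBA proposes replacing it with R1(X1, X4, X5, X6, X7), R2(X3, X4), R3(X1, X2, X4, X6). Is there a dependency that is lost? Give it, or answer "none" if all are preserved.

Check X1, X4 → X3: no single fragment contains all of {X1, X3, X4}, and the restricted closure of {X1, X4} across the fragments never reaches {X3}.
X7 → X1 is preserved.
X1 → X6 is preserved.
X6 → X1, X2 is preserved.
X3 → X4 is preserved.

X1, X4 → X3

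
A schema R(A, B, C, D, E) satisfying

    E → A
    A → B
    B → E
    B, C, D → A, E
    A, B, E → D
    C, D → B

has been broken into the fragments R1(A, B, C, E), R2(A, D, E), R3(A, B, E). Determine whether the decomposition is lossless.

Yes

Chase test. Columns are A, B, C, D, E; row i has aⱼ where attribute j ∈ Ri, else bᵢⱼ.
Initial tableau (one row per fragment):
  row 1: a1 a2 a3 b14 a5
  row 2: a1 b22 b23 a4 a5
  row 3: a1 a2 b33 b34 a5
Rows 1 and 2 agree on A; apply A→B and equate their B entries.
Rows 1 and 2 agree on A, B, E; apply A, B, E→D and equate their D entries.
Rows 1 and 3 agree on A, B, E; apply A, B, E→D and equate their D entries.
Row 1 is now all distinguished symbols — the join is lossless.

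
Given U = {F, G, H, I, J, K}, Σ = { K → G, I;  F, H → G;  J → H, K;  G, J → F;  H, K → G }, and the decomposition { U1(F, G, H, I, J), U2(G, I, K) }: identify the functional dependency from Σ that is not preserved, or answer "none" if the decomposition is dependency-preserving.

Check J → H, K: no single fragment contains all of {H, J, K}, and the restricted closure of {J} across the fragments never reaches {H, K}.
K → G, I is preserved.
F, H → G is preserved.
G, J → F is preserved.
H, K → G is preserved.

J → H, K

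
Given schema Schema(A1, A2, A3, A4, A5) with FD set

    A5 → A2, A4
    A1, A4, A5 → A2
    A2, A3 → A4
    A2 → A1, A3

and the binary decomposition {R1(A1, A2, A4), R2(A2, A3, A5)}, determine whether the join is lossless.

Common attributes: R1 ∩ R2 = {A2}.
Closure of {A2}: A2 → A1, A3 applies, adding A1, A3; A2, A3 → A4 applies, adding A4. So (A2)⁺ = {A1, A2, A3, A4}.
This closure contains every attribute of R1, so R1 ∩ R2 → R1. The join is lossless.

Yes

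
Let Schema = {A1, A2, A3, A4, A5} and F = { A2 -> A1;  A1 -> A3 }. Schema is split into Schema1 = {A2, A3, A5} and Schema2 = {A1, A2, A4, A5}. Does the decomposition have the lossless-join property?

Common attributes: Schema1 ∩ Schema2 = {A2, A5}.
Closure of {A2, A5}: A2 → A1 applies, adding A1; A1 → A3 applies, adding A3. So (A2, A5)⁺ = {A1, A2, A3, A5}.
This closure contains every attribute of Schema1, so Schema1 ∩ Schema2 → Schema1. The join is lossless.

Yes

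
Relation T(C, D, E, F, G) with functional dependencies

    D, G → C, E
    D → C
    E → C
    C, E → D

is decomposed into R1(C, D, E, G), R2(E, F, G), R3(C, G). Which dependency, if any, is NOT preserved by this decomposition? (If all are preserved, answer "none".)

none

D, G → C, E lies within R1.
D → C lies within R1.
E → C lies within R1.
C, E → D lies within R1.
Every dependency is enforceable on the fragments, so the decomposition is dependency-preserving.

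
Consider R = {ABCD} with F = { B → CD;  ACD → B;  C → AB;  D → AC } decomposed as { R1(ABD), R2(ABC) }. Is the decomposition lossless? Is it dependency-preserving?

lossless and dependency-preserving

Lossless test: (AB)⁺ = {ABCD}, which contains all of one fragment — lossless.
Dependency preservation: B → CD; ACD → B; D → AC are not contained in any single fragment, but the restricted closure of each left-hand side across the fragments still reaches the right-hand side; the remaining FDs each lie inside some fragment. All dependencies are preserved.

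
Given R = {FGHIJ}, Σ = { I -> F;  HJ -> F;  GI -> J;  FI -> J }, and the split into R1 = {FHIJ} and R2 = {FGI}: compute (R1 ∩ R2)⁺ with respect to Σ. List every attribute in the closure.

FIJ

R1 ∩ R2 = {FI}.
FI → J applies, adding J
Closure: {FIJ}.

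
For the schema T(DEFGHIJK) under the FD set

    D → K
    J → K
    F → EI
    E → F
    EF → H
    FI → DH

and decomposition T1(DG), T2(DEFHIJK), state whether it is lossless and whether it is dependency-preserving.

Lossless test: (D)⁺ = {DK}, which is a superkey of neither fragment — lossy.
Dependency preservation: every FD's attributes lie within a single fragment, so each can be enforced locally — preserved.

lossy but dependency-preserving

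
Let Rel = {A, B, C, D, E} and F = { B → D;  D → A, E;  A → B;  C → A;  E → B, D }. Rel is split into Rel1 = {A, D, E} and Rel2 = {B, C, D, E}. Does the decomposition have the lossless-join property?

Yes

Common attributes: Rel1 ∩ Rel2 = {D, E}.
Closure of {D, E}: D → A, E applies, adding A; A → B applies, adding B. So (D, E)⁺ = {A, B, D, E}.
This closure contains every attribute of Rel1, so Rel1 ∩ Rel2 → Rel1. The join is lossless.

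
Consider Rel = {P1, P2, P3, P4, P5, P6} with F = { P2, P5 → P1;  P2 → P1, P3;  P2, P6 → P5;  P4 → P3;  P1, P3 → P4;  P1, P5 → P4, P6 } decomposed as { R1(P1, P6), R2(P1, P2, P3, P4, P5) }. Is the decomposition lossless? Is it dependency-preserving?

Lossless test: (P1)⁺ = {P1}, which is a superkey of neither fragment — lossy.
Dependency preservation: the restricted closure of {P2, P6} across the fragments never reaches {P5}, so P2, P6 → P5 cannot be enforced without a join — not preserved.

lossy and not dependency-preserving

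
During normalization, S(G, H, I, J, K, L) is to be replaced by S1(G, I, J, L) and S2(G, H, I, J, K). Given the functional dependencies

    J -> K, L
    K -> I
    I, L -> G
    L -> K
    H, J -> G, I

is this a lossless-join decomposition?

Common attributes: S1 ∩ S2 = {G, I, J}.
Closure of {G, I, J}: J → K, L applies, adding K, L. So (G, I, J)⁺ = {G, I, J, K, L}.
This closure contains every attribute of S1, so S1 ∩ S2 → S1. The join is lossless.

Yes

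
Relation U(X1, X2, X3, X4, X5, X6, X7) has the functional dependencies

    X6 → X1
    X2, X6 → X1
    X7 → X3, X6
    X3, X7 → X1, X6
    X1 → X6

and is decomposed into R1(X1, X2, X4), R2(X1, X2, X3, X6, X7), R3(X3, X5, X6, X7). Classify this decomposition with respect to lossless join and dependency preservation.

lossy but dependency-preserving

Lossless test (chase): Rows 2 and 3 agree on X6; apply X6→X1 and equate their X1 entries. Rows 1 and 2 agree on X1; apply X1→X6 and equate their X6 entries. No row becomes fully distinguished — the join is lossy.
Dependency preservation: every FD's attributes lie within a single fragment, so each can be enforced locally — preserved.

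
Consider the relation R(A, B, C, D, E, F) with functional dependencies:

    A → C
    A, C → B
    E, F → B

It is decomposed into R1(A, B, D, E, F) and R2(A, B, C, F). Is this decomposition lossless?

Yes

Common attributes: R1 ∩ R2 = {A, B, F}.
Closure of {A, B, F}: A → C applies, adding C. So (A, B, F)⁺ = {A, B, C, F}.
This closure contains every attribute of R2, so R1 ∩ R2 → R2. The join is lossless.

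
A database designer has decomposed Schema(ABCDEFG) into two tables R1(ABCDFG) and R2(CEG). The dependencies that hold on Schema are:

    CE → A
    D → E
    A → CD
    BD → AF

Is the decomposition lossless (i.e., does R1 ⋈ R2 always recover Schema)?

Common attributes: R1 ∩ R2 = {CG}.
No dependency enlarges {CG}, so (CG)⁺ = {CG}.
The closure contains neither all of R1 = {ABCDFG} nor all of R2 = {CEG}, so the common attributes are not a superkey of either fragment. The join is lossy.

No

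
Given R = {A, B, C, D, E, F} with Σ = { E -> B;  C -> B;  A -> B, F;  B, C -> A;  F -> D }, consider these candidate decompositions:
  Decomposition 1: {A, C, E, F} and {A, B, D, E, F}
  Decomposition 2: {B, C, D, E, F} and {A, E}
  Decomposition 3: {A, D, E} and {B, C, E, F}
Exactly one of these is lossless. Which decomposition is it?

Decomposition 1: common = {A, E, F}, closure = {A, B, D, E, F} → lossless.
Decomposition 2: common = {E}, closure = {B, E} → lossy.
Decomposition 3: common = {E}, closure = {B, E} → lossy.

Decomposition 1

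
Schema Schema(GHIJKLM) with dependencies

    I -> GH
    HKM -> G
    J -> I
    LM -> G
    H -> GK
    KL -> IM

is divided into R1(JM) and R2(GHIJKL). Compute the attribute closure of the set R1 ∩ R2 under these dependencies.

GHIJK

R1 ∩ R2 = {J}.
J → I applies, adding I
I → GH applies, adding GH
H → GK applies, adding K
Closure: {GHIJK}.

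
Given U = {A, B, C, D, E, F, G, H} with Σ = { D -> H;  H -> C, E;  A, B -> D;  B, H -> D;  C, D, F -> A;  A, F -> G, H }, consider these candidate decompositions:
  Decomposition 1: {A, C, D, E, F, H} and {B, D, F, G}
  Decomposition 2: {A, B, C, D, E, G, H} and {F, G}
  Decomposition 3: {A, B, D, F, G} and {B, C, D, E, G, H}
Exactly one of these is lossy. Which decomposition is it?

Decomposition 1: common = {D, F}, closure = {A, C, D, E, F, G, H} → lossless.
Decomposition 2: common = {G}, closure = {G} → lossy.
Decomposition 3: common = {B, D, G}, closure = {B, C, D, E, G, H} → lossless.

Decomposition 2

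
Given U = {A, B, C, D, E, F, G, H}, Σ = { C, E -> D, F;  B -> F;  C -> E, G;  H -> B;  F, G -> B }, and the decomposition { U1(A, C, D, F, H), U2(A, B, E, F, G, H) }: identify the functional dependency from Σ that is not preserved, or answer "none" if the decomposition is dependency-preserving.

Check C → E, G: no single fragment contains all of {C, E, G}, and the restricted closure of {C} across the fragments never reaches {E, G}.
C, E → D, F is preserved.
B → F is preserved.
H → B is preserved.
F, G → B is preserved.

C -> E, G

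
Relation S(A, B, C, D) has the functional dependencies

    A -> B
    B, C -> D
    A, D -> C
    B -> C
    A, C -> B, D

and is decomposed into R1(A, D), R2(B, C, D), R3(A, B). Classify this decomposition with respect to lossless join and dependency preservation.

Lossless test (chase): Rows 1 and 3 agree on A; apply A→B and equate their B entries. Rows 1 and 2 agree on B; apply B→C and equate their C entries. Rows 1 and 3 agree on B; apply B→C and equate their C entries. Rows 1 and 3 agree on A, C; apply A, C→B, D and equate their B, D entries. Row 1 is now all distinguished symbols — the join is lossless.
Dependency preservation: A, D → C; A, C → B, D are not contained in any single fragment, but the restricted closure of each left-hand side across the fragments still reaches the right-hand side; the remaining FDs each lie inside some fragment. All dependencies are preserved.

lossless and dependency-preserving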